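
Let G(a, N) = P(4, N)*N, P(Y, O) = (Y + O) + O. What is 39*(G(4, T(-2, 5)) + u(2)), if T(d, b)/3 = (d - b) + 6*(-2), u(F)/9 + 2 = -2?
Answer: 243126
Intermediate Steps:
u(F) = -36 (u(F) = -18 + 9*(-2) = -18 - 18 = -36)
P(Y, O) = Y + 2*O (P(Y, O) = (O + Y) + O = Y + 2*O)
T(d, b) = -36 - 3*b + 3*d (T(d, b) = 3*((d - b) + 6*(-2)) = 3*((d - b) - 12) = 3*(-12 + d - b) = -36 - 3*b + 3*d)
G(a, N) = N*(4 + 2*N) (G(a, N) = (4 + 2*N)*N = N*(4 + 2*N))
39*(G(4, T(-2, 5)) + u(2)) = 39*(2*(-36 - 3*5 + 3*(-2))*(2 + (-36 - 3*5 + 3*(-2))) - 36) = 39*(2*(-36 - 15 - 6)*(2 + (-36 - 15 - 6)) - 36) = 39*(2*(-57)*(2 - 57) - 36) = 39*(2*(-57)*(-55) - 36) = 39*(6270 - 36) = 39*6234 = 243126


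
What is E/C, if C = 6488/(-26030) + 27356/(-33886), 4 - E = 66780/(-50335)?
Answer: -5912398443740/1172716215777 ≈ -5.0416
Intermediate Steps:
E = 53624/10067 (E = 4 - 66780/(-50335) = 4 - 66780*(-1)/50335 = 4 - 1*(-13356/10067) = 4 + 13356/10067 = 53624/10067 ≈ 5.3267)
C = -232982262/220513145 (C = 6488*(-1/26030) + 27356*(-1/33886) = -3244/13015 - 13678/16943 = -232982262/220513145 ≈ -1.0565)
E/C = 53624/(10067*(-232982262/220513145)) = (53624/10067)*(-220513145/232982262) = -5912398443740/1172716215777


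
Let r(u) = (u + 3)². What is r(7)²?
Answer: 10000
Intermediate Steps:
r(u) = (3 + u)²
r(7)² = ((3 + 7)²)² = (10²)² = 100² = 10000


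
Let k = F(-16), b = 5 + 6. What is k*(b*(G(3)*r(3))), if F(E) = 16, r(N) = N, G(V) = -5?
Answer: -2640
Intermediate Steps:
b = 11
k = 16
k*(b*(G(3)*r(3))) = 16*(11*(-5*3)) = 16*(11*(-15)) = 16*(-165) = -2640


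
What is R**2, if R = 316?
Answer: 99856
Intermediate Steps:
R**2 = 316**2 = 99856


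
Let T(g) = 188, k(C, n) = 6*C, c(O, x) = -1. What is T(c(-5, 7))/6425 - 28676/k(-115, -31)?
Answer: 18437302/443325 ≈ 41.589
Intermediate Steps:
T(c(-5, 7))/6425 - 28676/k(-115, -31) = 188/6425 - 28676/(6*(-115)) = 188*(1/6425) - 28676/(-690) = 188/6425 - 28676*(-1/690) = 188/6425 + 14338/345 = 18437302/443325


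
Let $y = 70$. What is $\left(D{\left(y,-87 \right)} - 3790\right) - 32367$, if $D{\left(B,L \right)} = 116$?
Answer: $-36041$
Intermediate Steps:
$\left(D{\left(y,-87 \right)} - 3790\right) - 32367 = \left(116 - 3790\right) - 32367 = -3674 - 32367 = -36041$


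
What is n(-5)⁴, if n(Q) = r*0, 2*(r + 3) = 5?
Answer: 0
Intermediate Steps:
r = -½ (r = -3 + (½)*5 = -3 + 5/2 = -½ ≈ -0.50000)
n(Q) = 0 (n(Q) = -½*0 = 0)
n(-5)⁴ = 0⁴ = 0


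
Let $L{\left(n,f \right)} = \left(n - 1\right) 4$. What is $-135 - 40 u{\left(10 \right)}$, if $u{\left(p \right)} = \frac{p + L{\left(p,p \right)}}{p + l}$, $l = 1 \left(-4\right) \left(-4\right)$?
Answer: $- \frac{2675}{13} \approx -205.77$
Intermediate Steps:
$L{\left(n,f \right)} = -4 + 4 n$ ($L{\left(n,f \right)} = \left(-1 + n\right) 4 = -4 + 4 n$)
$l = 16$ ($l = \left(-4\right) \left(-4\right) = 16$)
$u{\left(p \right)} = \frac{-4 + 5 p}{16 + p}$ ($u{\left(p \right)} = \frac{p + \left(-4 + 4 p\right)}{p + 16} = \frac{-4 + 5 p}{16 + p}$)
$-135 - 40 u{\left(10 \right)} = -135 - 40 \frac{-4 + 5 \cdot 10}{16 + 10} = -135 - 40 \frac{-4 + 50}{26} = -135 - 40 \cdot \frac{1}{26} \cdot 46 = -135 - \frac{920}{13} = - \frac{2675}{13}$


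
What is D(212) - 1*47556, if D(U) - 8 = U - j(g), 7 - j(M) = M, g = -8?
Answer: -47351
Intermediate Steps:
j(M) = 7 - M
D(U) = -7 + U (D(U) = 8 + (U - (7 - 1*(-8))) = 8 + (U - (7 + 8)) = 8 + (U - 1*15) = 8 + (U - 15) = 8 + (-15 + U) = -7 + U)
D(212) - 1*47556 = (-7 + 212) - 1*47556 = 205 - 47556 = -47351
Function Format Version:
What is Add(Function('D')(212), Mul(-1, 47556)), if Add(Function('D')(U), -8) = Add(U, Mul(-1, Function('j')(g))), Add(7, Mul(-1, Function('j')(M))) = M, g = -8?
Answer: -47351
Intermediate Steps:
Function('j')(M) = Add(7, Mul(-1, M))
Function('D')(U) = Add(-7, U) (Function('D')(U) = Add(8, Add(U, Mul(-1, Add(7, Mul(-1, -8))))) = Add(8, Add(U, Mul(-1, Add(7, 8)))) = Add(8, Add(U, Mul(-1, 15))) = Add(8, Add(U, -15)) = Add(8, Add(-15, U)) = Add(-7, U))
Add(Function('D')(212), Mul(-1, 47556)) = Add(Add(-7, 212), Mul(-1, 47556)) = Add(205, -47556) = -47351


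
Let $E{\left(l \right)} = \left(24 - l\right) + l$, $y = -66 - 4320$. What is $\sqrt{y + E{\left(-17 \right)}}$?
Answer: $i \sqrt{4362} \approx 66.045 i$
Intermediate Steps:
$y = -4386$ ($y = -66 - 4320 = -4386$)
$E{\left(l \right)} = 24$
$\sqrt{y + E{\left(-17 \right)}} = \sqrt{-4386 + 24} = \sqrt{-4362} = i \sqrt{4362}$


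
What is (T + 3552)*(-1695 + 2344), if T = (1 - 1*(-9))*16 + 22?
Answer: 2423366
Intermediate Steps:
T = 182 (T = (1 + 9)*16 + 22 = 10*16 + 22 = 160 + 22 = 182)
(T + 3552)*(-1695 + 2344) = (182 + 3552)*(-1695 + 2344) = 3734*649 = 2423366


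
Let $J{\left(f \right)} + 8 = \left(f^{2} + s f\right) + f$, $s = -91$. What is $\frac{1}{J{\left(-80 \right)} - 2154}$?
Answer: $\frac{1}{11438} \approx 8.7428 \cdot 10^{-5}$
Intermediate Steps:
$J{\left(f \right)} = -8 + f^{2} - 90 f$ ($J{\left(f \right)} = -8 + \left(\left(f^{2} - 91 f\right) + f\right) = -8 + \left(f^{2} - 90 f\right) = -8 + f^{2} - 90 f$)
$\frac{1}{J{\left(-80 \right)} - 2154} = \frac{1}{\left(-8 + \left(-80\right)^{2} - -7200\right) - 2154} = \frac{1}{\left(-8 + 6400 + 7200\right) - 2154} = \frac{1}{13592 - 2154} = \frac{1}{11438}$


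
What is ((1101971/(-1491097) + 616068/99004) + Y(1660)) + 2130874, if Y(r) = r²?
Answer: 180341104955079906/36906141847 ≈ 4.8865e+6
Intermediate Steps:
((1101971/(-1491097) + 616068/99004) + Y(1660)) + 2130874 = ((1101971/(-1491097) + 616068/99004) + 1660²) + 2130874 = ((1101971*(-1/1491097) + 616068*(1/99004)) + 2755600) + 2130874 = ((-1101971/1491097 + 154017/24751) + 2755600) + 2130874 = (202379402428/36906141847 + 2755600) + 2130874 = 101698766852995628/36906141847 + 2130874 = 180341104955079906/36906141847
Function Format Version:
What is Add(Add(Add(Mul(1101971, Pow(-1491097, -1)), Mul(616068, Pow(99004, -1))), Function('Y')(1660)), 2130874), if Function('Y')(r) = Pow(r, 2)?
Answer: Rational(180341104955079906, 36906141847) ≈ 4.8865e+6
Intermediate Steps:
Add(Add(Add(Mul(1101971, Pow(-1491097, -1)), Mul(616068, Pow(99004, -1))), Function('Y')(1660)), 2130874) = Add(Add(Add(Mul(1101971, Pow(-1491097, -1)), Mul(616068, Pow(99004, -1))), Pow(1660, 2)), 2130874) = Add(Add(Add(Mul(1101971, Rational(-1, 1491097)), Mul(616068, Rational(1, 99004))), 2755600), 2130874) = Add(Add(Add(Rational(-1101971, 1491097), Rational(154017, 24751)), 2755600), 2130874) = Add(Add(Rational(202379402428, 36906141847), 2755600), 2130874) = Add(Rational(101698766852995628, 36906141847), 2130874) = Rational(180341104955079906, 36906141847)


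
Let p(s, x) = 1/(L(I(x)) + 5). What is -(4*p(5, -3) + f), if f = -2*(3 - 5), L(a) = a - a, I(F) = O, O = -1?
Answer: -24/5 ≈ -4.8000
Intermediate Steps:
I(F) = -1
L(a) = 0
f = 4 (f = -2*(-2) = 4)
p(s, x) = ⅕ (p(s, x) = 1/(0 + 5) = 1/5 = ⅕)
-(4*p(5, -3) + f) = -(4*(⅕) + 4) = -(⅘ + 4) = -1*24/5 = -24/5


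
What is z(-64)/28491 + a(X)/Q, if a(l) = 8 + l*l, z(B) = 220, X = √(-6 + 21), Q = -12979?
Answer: 2200087/369784689 ≈ 0.0059496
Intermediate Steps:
X = √15 ≈ 3.8730
a(l) = 8 + l²
z(-64)/28491 + a(X)/Q = 220/28491 + (8 + (√15)²)/(-12979) = 220*(1/28491) + (8 + 15)*(-1/12979) = 220/28491 + 23*(-1/12979) = 220/28491 - 23/12979 = 2200087/369784689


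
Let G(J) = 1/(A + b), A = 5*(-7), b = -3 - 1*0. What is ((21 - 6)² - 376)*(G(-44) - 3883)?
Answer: 22280805/38 ≈ 5.8634e+5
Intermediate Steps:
b = -3 (b = -3 + 0 = -3)
A = -35
G(J) = -1/38 (G(J) = 1/(-35 - 3) = 1/(-38) = -1/38)
((21 - 6)² - 376)*(G(-44) - 3883) = ((21 - 6)² - 376)*(-1/38 - 3883) = (15² - 376)*(-147555/38) = (225 - 376)*(-147555/38) = -151*(-147555/38) = 22280805/38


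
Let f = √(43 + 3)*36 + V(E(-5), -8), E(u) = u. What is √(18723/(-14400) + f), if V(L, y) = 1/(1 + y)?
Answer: √(-1018227 + 25401600*√46)/840 ≈ 15.579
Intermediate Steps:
f = -⅐ + 36*√46 (f = √(43 + 3)*36 + 1/(1 - 8) = √46*36 + 1/(-7) = 36*√46 - ⅐ = -⅐ + 36*√46 ≈ 244.02)
√(18723/(-14400) + f) = √(18723/(-14400) + (-⅐ + 36*√46)) = √(18723*(-1/14400) + (-⅐ + 36*√46)) = √(-6241/4800 + (-⅐ + 36*√46)) = √(-48487/33600 + 36*√46)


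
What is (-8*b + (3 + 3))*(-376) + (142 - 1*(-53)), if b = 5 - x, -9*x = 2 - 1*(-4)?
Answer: 44953/3 ≈ 14984.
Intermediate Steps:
x = -⅔ (x = -(2 - 1*(-4))/9 = -(2 + 4)/9 = -⅑*6 = -⅔ ≈ -0.66667)
b = 17/3 (b = 5 - 1*(-⅔) = 5 + ⅔ = 17/3 ≈ 5.6667)
(-8*b + (3 + 3))*(-376) + (142 - 1*(-53)) = (-8*17/3 + (3 + 3))*(-376) + (142 - 1*(-53)) = (-136/3 + 6)*(-376) + (142 + 53) = -118/3*(-376) + 195 = 44368/3 + 195 = 44953/3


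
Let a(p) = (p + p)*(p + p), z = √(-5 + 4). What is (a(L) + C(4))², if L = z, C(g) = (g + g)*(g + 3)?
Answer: 2704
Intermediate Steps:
C(g) = 2*g*(3 + g) (C(g) = (2*g)*(3 + g) = 2*g*(3 + g))
z = I (z = √(-1) = I ≈ 1.0*I)
L = I ≈ 1.0*I
a(p) = 4*p² (a(p) = (2*p)*(2*p) = 4*p²)
(a(L) + C(4))² = (4*I² + 2*4*(3 + 4))² = (4*(-1) + 2*4*7)² = (-4 + 56)² = 52² = 2704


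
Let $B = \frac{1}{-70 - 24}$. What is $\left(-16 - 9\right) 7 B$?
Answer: $\frac{175}{94} \approx 1.8617$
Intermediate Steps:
$B = - \frac{1}{94}$ ($B = \frac{1}{-94} = - \frac{1}{94} \approx -0.010638$)
$\left(-16 - 9\right) 7 B = \left(-16 - 9\right) 7 \left(- \frac{1}{94}\right) = \left(-25\right) 7 \left(- \frac{1}{94}\right) = \left(-175\right) \left(- \frac{1}{94}\right) = \frac{175}{94}$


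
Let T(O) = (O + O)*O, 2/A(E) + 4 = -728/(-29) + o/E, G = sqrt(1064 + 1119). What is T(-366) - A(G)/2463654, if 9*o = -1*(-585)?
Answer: 89554158334372732788/334267066553143 + 54665*sqrt(2183)/1002801199659429 ≈ 2.6791e+5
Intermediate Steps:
G = sqrt(2183) ≈ 46.723
o = 65 (o = (-1*(-585))/9 = (1/9)*585 = 65)
A(E) = 2/(612/29 + 65/E) (A(E) = 2/(-4 + (-728/(-29) + 65/E)) = 2/(-4 + (-728*(-1/29) + 65/E)) = 2/(-4 + (728/29 + 65/E)) = 2/(612/29 + 65/E))
T(O) = 2*O**2 (T(O) = (2*O)*O = 2*O**2)
T(-366) - A(G)/2463654 = 2*(-366)**2 - 58*sqrt(2183)/(1885 + 612*sqrt(2183))/2463654 = 2*133956 - 58*sqrt(2183)/(1885 + 612*sqrt(2183))/2463654 = 267912 - 29*sqrt(2183)/(1231827*(1885 + 612*sqrt(2183)))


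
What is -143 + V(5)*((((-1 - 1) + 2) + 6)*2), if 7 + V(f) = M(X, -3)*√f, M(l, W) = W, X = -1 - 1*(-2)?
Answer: -227 - 36*√5 ≈ -307.50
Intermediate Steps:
X = 1 (X = -1 + 2 = 1)
V(f) = -7 - 3*√f
-143 + V(5)*((((-1 - 1) + 2) + 6)*2) = -143 + (-7 - 3*√5)*((((-1 - 1) + 2) + 6)*2) = -143 + (-7 - 3*√5)*(((-2 + 2) + 6)*2) = -143 + (-7 - 3*√5)*((0 + 6)*2) = -143 + (-7 - 3*√5)*(6*2) = -143 + (-7 - 3*√5)*12 = -143 + (-84 - 36*√5) = -227 - 36*√5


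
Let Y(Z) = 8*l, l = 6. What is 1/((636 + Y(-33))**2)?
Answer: 1/467856 ≈ 2.1374e-6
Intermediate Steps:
Y(Z) = 48 (Y(Z) = 8*6 = 48)
1/((636 + Y(-33))**2) = 1/((636 + 48)**2) = 1/(684**2) = 1/467856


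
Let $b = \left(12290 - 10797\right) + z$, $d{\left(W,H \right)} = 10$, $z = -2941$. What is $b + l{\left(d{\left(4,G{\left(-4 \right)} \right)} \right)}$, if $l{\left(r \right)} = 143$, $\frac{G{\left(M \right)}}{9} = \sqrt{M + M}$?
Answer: $-1305$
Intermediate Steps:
$G{\left(M \right)} = 9 \sqrt{2} \sqrt{M}$ ($G{\left(M \right)} = 9 \sqrt{M + M} = 9 \sqrt{2 M} = 9 \sqrt{2} \sqrt{M}$)
$b = -1448$ ($b = \left(12290 - 10797\right) - 2941 = 1493 - 2941 = -1448$)
$b + l{\left(d{\left(4,G{\left(-4 \right)} \right)} \right)} = -1448 + 143 = -1305$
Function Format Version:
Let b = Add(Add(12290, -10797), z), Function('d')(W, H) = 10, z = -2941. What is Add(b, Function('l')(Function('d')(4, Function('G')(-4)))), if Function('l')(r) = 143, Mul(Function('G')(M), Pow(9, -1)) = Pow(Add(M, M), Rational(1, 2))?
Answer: -1305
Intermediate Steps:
Function('G')(M) = Mul(9, Pow(2, Rational(1, 2)), Pow(M, Rational(1, 2))) (Function('G')(M) = Mul(9, Pow(Add(M, M), Rational(1, 2))) = Mul(9, Pow(Mul(2, M), Rational(1, 2))) = Mul(9, Mul(Pow(2, Rational(1, 2)), Pow(M, Rational(1, 2)))) = Mul(9, Pow(2, Rational(1, 2)), Pow(M, Rational(1, 2))))
b = -1448 (b = Add(Add(12290, -10797), -2941) = Add(1493, -2941) = -1448)
Add(b, Function('l')(Function('d')(4, Function('G')(-4)))) = Add(-1448, 143) = -1305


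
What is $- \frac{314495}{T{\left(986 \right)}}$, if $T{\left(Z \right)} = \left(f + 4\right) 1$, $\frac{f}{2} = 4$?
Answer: $- \frac{314495}{12} \approx -26208.0$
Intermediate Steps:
$f = 8$ ($f = 2 \cdot 4 = 8$)
$T{\left(Z \right)} = 12$ ($T{\left(Z \right)} = \left(8 + 4\right) 1 = 12 \cdot 1 = 12$)
$- \frac{314495}{T{\left(986 \right)}} = - \frac{314495}{12}$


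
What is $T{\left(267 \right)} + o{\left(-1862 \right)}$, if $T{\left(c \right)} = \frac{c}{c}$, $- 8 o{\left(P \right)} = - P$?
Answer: $- \frac{927}{4} \approx -231.75$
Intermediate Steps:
$o{\left(P \right)} = \frac{P}{8}$ ($o{\left(P \right)} = - \frac{\left(-1\right) P}{8} = \frac{P}{8}$)
$T{\left(c \right)} = 1$
$T{\left(267 \right)} + o{\left(-1862 \right)} = 1 + \frac{1}{8} \left(-1862\right) = 1 - \frac{931}{4} = - \frac{927}{4}$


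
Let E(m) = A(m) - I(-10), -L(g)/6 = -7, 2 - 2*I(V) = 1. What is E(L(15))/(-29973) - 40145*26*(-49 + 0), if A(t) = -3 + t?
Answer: 3065921984503/59946 ≈ 5.1145e+7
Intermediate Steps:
I(V) = ½ (I(V) = 1 - ½*1 = 1 - ½ = ½)
L(g) = 42 (L(g) = -6*(-7) = 42)
E(m) = -7/2 + m (E(m) = (-3 + m) - 1*½ = (-3 + m) - ½ = -7/2 + m)
E(L(15))/(-29973) - 40145*26*(-49 + 0) = (-7/2 + 42)/(-29973) - 40145*26*(-49 + 0) = (77/2)*(-1/29973) - 40145*26*(-49) = -77/59946 - 40145/(1/(-1274)) = -77/59946 - 40145/(-1/1274) = -77/59946 - 40145*(-1274) = -77/59946 + 51144730 = 3065921984503/59946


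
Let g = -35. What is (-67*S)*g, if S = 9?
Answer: 21105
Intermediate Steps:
(-67*S)*g = -67*9*(-35) = -603*(-35) = 21105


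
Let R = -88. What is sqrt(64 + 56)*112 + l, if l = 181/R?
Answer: -181/88 + 224*sqrt(30) ≈ 1224.8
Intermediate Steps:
l = -181/88 (l = 181/(-88) = 181*(-1/88) = -181/88 ≈ -2.0568)
sqrt(64 + 56)*112 + l = sqrt(64 + 56)*112 - 181/88 = sqrt(120)*112 - 181/88 = (2*sqrt(30))*112 - 181/88 = 224*sqrt(30) - 181/88 = -181/88 + 224*sqrt(30)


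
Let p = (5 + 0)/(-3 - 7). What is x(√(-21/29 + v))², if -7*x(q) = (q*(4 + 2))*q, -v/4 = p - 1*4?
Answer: 9036036/41209 ≈ 219.27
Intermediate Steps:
p = -½ (p = 5/(-10) = 5*(-⅒) = -½ ≈ -0.50000)
v = 18 (v = -4*(-½ - 1*4) = -4*(-½ - 4) = -4*(-9/2) = 18)
x(q) = -6*q²/7 (x(q) = -q*(4 + 2)*q/7 = -q*6*q/7 = -6*q*q/7 = -6*q²/7)
x(√(-21/29 + v))² = (-6*(√(-21/29 + 18))²/7)² = (-6*(√(501/29))²/7)² = (-6*(√14529/29)²/7)² = (-6/7*501/29)² = (-3006/203)² = 9036036/41209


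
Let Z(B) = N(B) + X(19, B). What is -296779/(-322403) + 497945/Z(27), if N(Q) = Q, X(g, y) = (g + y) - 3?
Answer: 4587421039/644806 ≈ 7114.4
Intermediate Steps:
X(g, y) = -3 + g + y
Z(B) = 16 + 2*B (Z(B) = B + (-3 + 19 + B) = B + (16 + B) = 16 + 2*B)
-296779/(-322403) + 497945/Z(27) = -296779/(-322403) + 497945/(16 + 2*27) = -296779*(-1/322403) + 497945/(16 + 54) = 296779/322403 + 497945/70 = 296779/322403 + 497945*(1/70) = 296779/322403 + 14227/2 = 4587421039/644806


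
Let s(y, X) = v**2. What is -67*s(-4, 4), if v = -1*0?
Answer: 0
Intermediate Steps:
v = 0
s(y, X) = 0 (s(y, X) = 0**2 = 0)
-67*s(-4, 4) = -67*0 = 0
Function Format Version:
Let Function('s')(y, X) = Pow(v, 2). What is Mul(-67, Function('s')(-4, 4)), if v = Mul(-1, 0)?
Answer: 0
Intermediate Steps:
v = 0
Function('s')(y, X) = 0 (Function('s')(y, X) = Pow(0, 2) = 0)
Mul(-67, Function('s')(-4, 4)) = Mul(-67, 0) = 0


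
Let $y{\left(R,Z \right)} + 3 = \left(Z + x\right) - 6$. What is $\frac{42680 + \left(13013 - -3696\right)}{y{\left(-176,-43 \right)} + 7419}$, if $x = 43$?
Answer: $\frac{59389}{7410} \approx 8.0147$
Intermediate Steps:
$y{\left(R,Z \right)} = 34 + Z$ ($y{\left(R,Z \right)} = -3 + \left(\left(Z + 43\right) - 6\right) = -3 + \left(\left(43 + Z\right) - 6\right) = -3 + \left(37 + Z\right) = 34 + Z$)
$\frac{42680 + \left(13013 - -3696\right)}{y{\left(-176,-43 \right)} + 7419} = \frac{42680 + \left(13013 - -3696\right)}{\left(34 - 43\right) + 7419} = \frac{42680 + \left(13013 + 3696\right)}{-9 + 7419} = \frac{42680 + 16709}{7410} = 59389 \cdot \frac{1}{7410} = \frac{59389}{7410}$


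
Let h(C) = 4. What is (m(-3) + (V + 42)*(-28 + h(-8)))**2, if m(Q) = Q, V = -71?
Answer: 480249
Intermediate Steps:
(m(-3) + (V + 42)*(-28 + h(-8)))**2 = (-3 + (-71 + 42)*(-28 + 4))**2 = (-3 - 29*(-24))**2 = (-3 + 696)**2 = 693**2 = 480249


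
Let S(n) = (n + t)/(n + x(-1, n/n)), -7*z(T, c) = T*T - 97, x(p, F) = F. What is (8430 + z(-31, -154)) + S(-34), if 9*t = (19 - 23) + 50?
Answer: 17271182/2079 ≈ 8307.5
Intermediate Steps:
t = 46/9 (t = ((19 - 23) + 50)/9 = (-4 + 50)/9 = (⅑)*46 = 46/9 ≈ 5.1111)
z(T, c) = 97/7 - T²/7 (z(T, c) = -(T*T - 97)/7 = -(T² - 97)/7 = -(-97 + T²)/7 = 97/7 - T²/7)
S(n) = (46/9 + n)/(1 + n) (S(n) = (n + 46/9)/(n + n/n) = (46/9 + n)/(n + 1) = (46/9 + n)/(1 + n))
(8430 + z(-31, -154)) + S(-34) = (8430 + (97/7 - ⅐*(-31)²)) + (46/9 - 34)/(1 - 34) = (8430 + (97/7 - ⅐*961)) - 260/9/(-33) = (8430 + (97/7 - 961/7)) - 1/33*(-260/9) = (8430 - 864/7) + 260/297 = 58146/7 + 260/297 = 17271182/2079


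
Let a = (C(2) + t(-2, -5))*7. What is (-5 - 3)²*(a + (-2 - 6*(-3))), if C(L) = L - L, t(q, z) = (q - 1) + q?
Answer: -1216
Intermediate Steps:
t(q, z) = -1 + 2*q (t(q, z) = (-1 + q) + q = -1 + 2*q)
C(L) = 0
a = -35 (a = (0 + (-1 + 2*(-2)))*7 = (0 + (-1 - 4))*7 = (0 - 5)*7 = -5*7 = -35)
(-5 - 3)²*(a + (-2 - 6*(-3))) = (-5 - 3)²*(-35 + (-2 - 6*(-3))) = (-8)²*(-35 + (-2 + 18)) = 64*(-35 + 16) = 64*(-19) = -1216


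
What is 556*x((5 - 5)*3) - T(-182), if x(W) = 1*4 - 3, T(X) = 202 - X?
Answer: 172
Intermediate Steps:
x(W) = 1 (x(W) = 4 - 3 = 1)
556*x((5 - 5)*3) - T(-182) = 556*1 - (202 - 1*(-182)) = 556 - (202 + 182) = 556 - 1*384 = 556 - 384 = 172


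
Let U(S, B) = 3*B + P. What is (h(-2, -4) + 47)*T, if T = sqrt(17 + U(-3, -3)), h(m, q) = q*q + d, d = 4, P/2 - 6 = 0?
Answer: 134*sqrt(5) ≈ 299.63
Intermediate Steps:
P = 12 (P = 12 + 2*0 = 12 + 0 = 12)
U(S, B) = 12 + 3*B (U(S, B) = 3*B + 12 = 12 + 3*B)
h(m, q) = 4 + q**2 (h(m, q) = q*q + 4 = q**2 + 4 = 4 + q**2)
T = 2*sqrt(5) (T = sqrt(17 + (12 + 3*(-3))) = sqrt(17 + (12 - 9)) = sqrt(17 + 3) = sqrt(20) = 2*sqrt(5) ≈ 4.4721)
(h(-2, -4) + 47)*T = ((4 + (-4)**2) + 47)*(2*sqrt(5)) = ((4 + 16) + 47)*(2*sqrt(5)) = (20 + 47)*(2*sqrt(5)) = 67*(2*sqrt(5)) = 134*sqrt(5)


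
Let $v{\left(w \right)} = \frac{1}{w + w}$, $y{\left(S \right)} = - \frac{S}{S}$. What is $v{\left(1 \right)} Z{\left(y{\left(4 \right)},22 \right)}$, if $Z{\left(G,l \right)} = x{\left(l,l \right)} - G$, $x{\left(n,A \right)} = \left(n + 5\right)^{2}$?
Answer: $365$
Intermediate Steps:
$y{\left(S \right)} = -1$ ($y{\left(S \right)} = \left(-1\right) 1 = -1$)
$v{\left(w \right)} = \frac{1}{2 w}$
$x{\left(n,A \right)} = \left(5 + n\right)^{2}$
$Z{\left(G,l \right)} = \left(5 + l\right)^{2} - G$
$v{\left(1 \right)} Z{\left(y{\left(4 \right)},22 \right)} = \frac{1}{2 \cdot 1} \left(\left(5 + 22\right)^{2} - -1\right) = \frac{1}{2} \cdot 1 \left(27^{2} + 1\right) = \frac{729 + 1}{2} = \frac{1}{2} \cdot 730 = 365$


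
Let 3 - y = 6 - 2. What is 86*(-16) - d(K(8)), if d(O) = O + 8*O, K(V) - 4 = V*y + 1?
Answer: -1349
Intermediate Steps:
y = -1 (y = 3 - (6 - 2) = 3 - 1*4 = 3 - 4 = -1)
K(V) = 5 - V (K(V) = 4 + (V*(-1) + 1) = 4 + (-V + 1) = 4 + (1 - V) = 5 - V)
d(O) = 9*O
86*(-16) - d(K(8)) = 86*(-16) - 9*(5 - 1*8) = -1376 - 9*(5 - 8) = -1376 - 9*(-3) = -1376 - 1*(-27) = -1376 + 27 = -1349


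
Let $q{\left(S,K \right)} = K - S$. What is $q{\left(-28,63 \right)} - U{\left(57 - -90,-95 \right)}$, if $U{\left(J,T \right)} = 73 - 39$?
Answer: $57$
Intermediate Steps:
$U{\left(J,T \right)} = 34$
$q{\left(-28,63 \right)} - U{\left(57 - -90,-95 \right)} = \left(63 - -28\right) - 34 = \left(63 + 28\right) - 34 = 91 - 34 = 57$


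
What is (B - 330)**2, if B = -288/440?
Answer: 330730596/3025 ≈ 1.0933e+5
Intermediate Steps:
B = -36/55 (B = -288*1/440 = -36/55 ≈ -0.65455)
(B - 330)**2 = (-36/55 - 330)**2 = (-18186/55)**2 = 330730596/3025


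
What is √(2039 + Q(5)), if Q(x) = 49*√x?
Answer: √(2039 + 49*√5) ≈ 46.353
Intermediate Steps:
√(2039 + Q(5)) = √(2039 + 49*√5)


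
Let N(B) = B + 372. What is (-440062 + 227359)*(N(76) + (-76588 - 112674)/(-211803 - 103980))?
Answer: -10043838921446/105261 ≈ -9.5418e+7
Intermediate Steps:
N(B) = 372 + B
(-440062 + 227359)*(N(76) + (-76588 - 112674)/(-211803 - 103980)) = (-440062 + 227359)*((372 + 76) + (-76588 - 112674)/(-211803 - 103980)) = -212703*(448 - 189262/(-315783)) = -212703*(448 - 189262*(-1/315783)) = -212703*(448 + 189262/315783) = -212703*141660046/315783 = -10043838921446/105261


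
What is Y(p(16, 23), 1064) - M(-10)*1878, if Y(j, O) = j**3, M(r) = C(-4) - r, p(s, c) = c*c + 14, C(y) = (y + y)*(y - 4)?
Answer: 159964035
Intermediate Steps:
C(y) = 2*y*(-4 + y) (C(y) = (2*y)*(-4 + y) = 2*y*(-4 + y))
p(s, c) = 14 + c**2 (p(s, c) = c**2 + 14 = 14 + c**2)
M(r) = 64 - r (M(r) = 2*(-4)*(-4 - 4) - r = 2*(-4)*(-8) - r = 64 - r)
Y(p(16, 23), 1064) - M(-10)*1878 = (14 + 23**2)**3 - (64 - 1*(-10))*1878 = (14 + 529)**3 - (64 + 10)*1878 = 543**3 - 74*1878 = 160103007 - 1*138972 = 160103007 - 138972 = 159964035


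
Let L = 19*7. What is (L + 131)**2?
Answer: 69696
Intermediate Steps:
L = 133
(L + 131)**2 = (133 + 131)**2 = 264**2 = 69696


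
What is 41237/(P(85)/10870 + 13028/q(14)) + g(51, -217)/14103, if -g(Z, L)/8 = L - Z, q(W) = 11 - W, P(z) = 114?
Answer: -1332944828437/142655892561 ≈ -9.3438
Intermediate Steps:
g(Z, L) = -8*L + 8*Z (g(Z, L) = -8*(L - Z) = -8*L + 8*Z)
41237/(P(85)/10870 + 13028/q(14)) + g(51, -217)/14103 = 41237/(114/10870 + 13028/(11 - 1*14)) + (-8*(-217) + 8*51)/14103 = 41237/(114*(1/10870) + 13028/(11 - 14)) + (1736 + 408)*(1/14103) = 41237/(57/5435 + 13028/(-3)) + 2144*(1/14103) = 41237/(57/5435 + 13028*(-⅓)) + 2144/14103 = 41237/(57/5435 - 13028/3) + 2144/14103 = 41237/(-70807009/16305) + 2144/14103 = 41237*(-16305/70807009) + 2144/14103 = -96052755/10115287 + 2144/14103 = -1332944828437/142655892561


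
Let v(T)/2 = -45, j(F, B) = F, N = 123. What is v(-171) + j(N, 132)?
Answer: 33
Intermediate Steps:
v(T) = -90 (v(T) = 2*(-45) = -90)
v(-171) + j(N, 132) = -90 + 123 = 33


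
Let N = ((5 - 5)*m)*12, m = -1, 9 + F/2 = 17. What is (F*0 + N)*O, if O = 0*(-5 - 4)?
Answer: 0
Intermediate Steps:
F = 16 (F = -18 + 2*17 = -18 + 34 = 16)
O = 0 (O = 0*(-9) = 0)
N = 0 (N = ((5 - 5)*(-1))*12 = (0*(-1))*12 = 0*12 = 0)
(F*0 + N)*O = (16*0 + 0)*0 = (0 + 0)*0 = 0*0 = 0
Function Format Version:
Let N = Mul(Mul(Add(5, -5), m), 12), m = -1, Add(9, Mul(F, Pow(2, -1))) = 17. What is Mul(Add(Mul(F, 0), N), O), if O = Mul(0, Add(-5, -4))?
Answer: 0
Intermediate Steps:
F = 16 (F = Add(-18, Mul(2, 17)) = Add(-18, 34) = 16)
O = 0 (O = Mul(0, -9) = 0)
N = 0 (N = Mul(Mul(Add(5, -5), -1), 12) = Mul(Mul(0, -1), 12) = Mul(0, 12) = 0)
Mul(Add(Mul(F, 0), N), O) = Mul(Add(Mul(16, 0), 0), 0) = Mul(Add(0, 0), 0) = Mul(0, 0) = 0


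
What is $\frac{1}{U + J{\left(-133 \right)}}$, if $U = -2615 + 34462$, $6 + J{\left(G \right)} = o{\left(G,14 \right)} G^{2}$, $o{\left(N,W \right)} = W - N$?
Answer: $\frac{1}{2632124} \approx 3.7992 \cdot 10^{-7}$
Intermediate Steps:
$J{\left(G \right)} = -6 + G^{2} \left(14 - G\right)$ ($J{\left(G \right)} = -6 + \left(14 - G\right) G^{2} = -6 + G^{2} \left(14 - G\right)$)
$U = 31847$
$\frac{1}{U + J{\left(-133 \right)}} = \frac{1}{31847 - \left(6 - \left(-133\right)^{2} \left(14 - -133\right)\right)} = \frac{1}{31847 - \left(6 - 17689 \left(14 + 133\right)\right)} = \frac{1}{31847 + \left(-6 + 17689 \cdot 147\right)} = \frac{1}{31847 + \left(-6 + 2600283\right)} = \frac{1}{31847 + 2600277} = \frac{1}{2632124}$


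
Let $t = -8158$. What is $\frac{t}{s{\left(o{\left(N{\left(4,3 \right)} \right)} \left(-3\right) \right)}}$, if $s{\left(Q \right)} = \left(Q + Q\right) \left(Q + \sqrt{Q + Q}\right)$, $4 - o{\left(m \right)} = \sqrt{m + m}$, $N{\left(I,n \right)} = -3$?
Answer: $- \frac{4079}{9 \left(4 - i \sqrt{6}\right)^{2} + 3 \sqrt{6} \left(-4 + i \sqrt{6}\right)^{\frac{3}{2}}} \approx -2.7202 - 17.543 i$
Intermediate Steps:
$o{\left(m \right)} = 4 - \sqrt{2} \sqrt{m}$ ($o{\left(m \right)} = 4 - \sqrt{m + m} = 4 - \sqrt{2 m} = 4 - \sqrt{2} \sqrt{m}$)
$s{\left(Q \right)} = 2 Q \left(Q + \sqrt{2} \sqrt{Q}\right)$ ($s{\left(Q \right)} = 2 Q \left(Q + \sqrt{2 Q}\right) = 2 Q \left(Q + \sqrt{2} \sqrt{Q}\right)$)
$\frac{t}{s{\left(o{\left(N{\left(4,3 \right)} \right)} \left(-3\right) \right)}} = - \frac{8158}{2 \left(\left(4 - \sqrt{2} \sqrt{-3}\right) \left(-3\right)\right)^{2} + 2 \sqrt{2} \left(\left(4 - \sqrt{2} \sqrt{-3}\right) \left(-3\right)\right)^{\frac{3}{2}}} = - \frac{8158}{2 \left(\left(4 - \sqrt{2} i \sqrt{3}\right) \left(-3\right)\right)^{2} + 2 \sqrt{2} \left(\left(4 - \sqrt{2} i \sqrt{3}\right) \left(-3\right)\right)^{\frac{3}{2}}} = - \frac{8158}{2 \left(\left(4 - i \sqrt{6}\right) \left(-3\right)\right)^{2} + 2 \sqrt{2} \left(\left(4 - i \sqrt{6}\right) \left(-3\right)\right)^{\frac{3}{2}}} = - \frac{8158}{2 \left(-12 + 3 i \sqrt{6}\right)^{2} + 2 \sqrt{2} \left(-12 + 3 i \sqrt{6}\right)^{\frac{3}{2}}}$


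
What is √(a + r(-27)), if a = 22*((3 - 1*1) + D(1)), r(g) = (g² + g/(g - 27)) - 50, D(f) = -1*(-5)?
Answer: √3334/2 ≈ 28.870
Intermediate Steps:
D(f) = 5
r(g) = -50 + g² + g/(-27 + g) (r(g) = (g² + g/(-27 + g)) - 50 = -50 + g² + g/(-27 + g))
a = 154 (a = 22*((3 - 1*1) + 5) = 22*((3 - 1) + 5) = 22*(2 + 5) = 22*7 = 154)
√(a + r(-27)) = √(154 + (1350 + (-27)³ - 49*(-27) - 27*(-27)²)/(-27 - 27)) = √(154 + (1350 - 19683 + 1323 - 27*729)/(-54)) = √(154 - (1350 - 19683 + 1323 - 19683)/54) = √(154 - 1/54*(-36693)) = √(154 + 1359/2) = √(1667/2) = √3334/2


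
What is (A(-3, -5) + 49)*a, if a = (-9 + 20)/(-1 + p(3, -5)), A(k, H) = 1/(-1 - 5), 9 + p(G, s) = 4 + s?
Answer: -293/6 ≈ -48.833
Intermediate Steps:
p(G, s) = -5 + s (p(G, s) = -9 + (4 + s) = -5 + s)
A(k, H) = -1/6 (A(k, H) = 1/(-6) = -1/6)
a = -1 (a = (-9 + 20)/(-1 + (-5 - 5)) = 11/(-1 - 10) = 11/(-11) = 11*(-1/11) = -1)
(A(-3, -5) + 49)*a = (-1/6 + 49)*(-1) = (293/6)*(-1) = -293/6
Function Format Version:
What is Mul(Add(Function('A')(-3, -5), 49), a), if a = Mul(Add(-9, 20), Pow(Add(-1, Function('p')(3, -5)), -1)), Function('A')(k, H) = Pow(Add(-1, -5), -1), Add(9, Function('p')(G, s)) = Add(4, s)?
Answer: Rational(-293, 6) ≈ -48.833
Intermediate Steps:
Function('p')(G, s) = Add(-5, s) (Function('p')(G, s) = Add(-9, Add(4, s)) = Add(-5, s))
Function('A')(k, H) = Rational(-1, 6) (Function('A')(k, H) = Pow(-6, -1) = Rational(-1, 6))
a = -1 (a = Mul(Add(-9, 20), Pow(Add(-1, Add(-5, -5)), -1)) = Mul(11, Pow(Add(-1, -10), -1)) = Mul(11, Pow(-11, -1)) = Mul(11, Rational(-1, 11)) = -1)
Mul(Add(Function('A')(-3, -5), 49), a) = Mul(Add(Rational(-1, 6), 49), -1) = Mul(Rational(293, 6), -1) = Rational(-293, 6)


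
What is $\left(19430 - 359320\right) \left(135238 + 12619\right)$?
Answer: $-50255115730$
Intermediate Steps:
$\left(19430 - 359320\right) \left(135238 + 12619\right) = \left(-339890\right) 147857 = -50255115730$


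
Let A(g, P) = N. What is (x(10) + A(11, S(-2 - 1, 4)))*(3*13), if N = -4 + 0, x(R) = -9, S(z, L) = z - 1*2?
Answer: -507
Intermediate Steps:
S(z, L) = -2 + z (S(z, L) = z - 2 = -2 + z)
N = -4
A(g, P) = -4
(x(10) + A(11, S(-2 - 1, 4)))*(3*13) = (-9 - 4)*(3*13) = -13*39 = -507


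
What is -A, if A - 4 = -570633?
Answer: 570629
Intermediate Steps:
A = -570629 (A = 4 - 570633 = -570629)
-A = -1*(-570629) = 570629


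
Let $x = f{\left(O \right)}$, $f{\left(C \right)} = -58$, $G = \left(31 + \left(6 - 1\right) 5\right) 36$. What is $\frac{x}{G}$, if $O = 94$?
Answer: $- \frac{29}{1008} \approx -0.02877$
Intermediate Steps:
$G = 2016$ ($G = \left(31 + 5 \cdot 5\right) 36 = \left(31 + 25\right) 36 = 56 \cdot 36 = 2016$)
$x = -58$
$\frac{x}{G} = - \frac{58}{2016} = \left(-58\right) \frac{1}{2016} = - \frac{29}{1008}$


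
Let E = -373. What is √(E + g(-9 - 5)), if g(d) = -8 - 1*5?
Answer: I*√386 ≈ 19.647*I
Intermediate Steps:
g(d) = -13 (g(d) = -8 - 5 = -13)
√(E + g(-9 - 5)) = √(-373 - 13) = √(-386) = I*√386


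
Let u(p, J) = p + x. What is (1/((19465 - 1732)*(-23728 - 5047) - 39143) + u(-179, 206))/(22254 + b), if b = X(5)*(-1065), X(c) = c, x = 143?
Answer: -18371023849/8638973964522 ≈ -0.0021265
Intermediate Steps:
u(p, J) = 143 + p (u(p, J) = p + 143 = 143 + p)
b = -5325 (b = 5*(-1065) = -5325)
(1/((19465 - 1732)*(-23728 - 5047) - 39143) + u(-179, 206))/(22254 + b) = (1/((19465 - 1732)*(-23728 - 5047) - 39143) + (143 - 179))/(22254 - 5325) = (1/(17733*(-28775) - 39143) - 36)/16929 = (1/(-510267075 - 39143) - 36)*(1/16929) = (1/(-510306218) - 36)*(1/16929) = (-1/510306218 - 36)*(1/16929) = -18371023849/510306218*1/16929 = -18371023849/8638973964522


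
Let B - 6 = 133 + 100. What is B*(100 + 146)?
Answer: 58794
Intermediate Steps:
B = 239 (B = 6 + (133 + 100) = 6 + 233 = 239)
B*(100 + 146) = 239*(100 + 146) = 239*246 = 58794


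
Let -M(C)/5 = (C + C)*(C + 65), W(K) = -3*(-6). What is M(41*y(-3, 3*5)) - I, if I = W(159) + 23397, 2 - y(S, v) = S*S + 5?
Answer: -2124255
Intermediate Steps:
W(K) = 18
y(S, v) = -3 - S**2 (y(S, v) = 2 - (S*S + 5) = 2 - (S**2 + 5) = 2 - (5 + S**2) = 2 + (-5 - S**2) = -3 - S**2)
I = 23415 (I = 18 + 23397 = 23415)
M(C) = -10*C*(65 + C) (M(C) = -5*(C + C)*(C + 65) = -5*2*C*(65 + C) = -10*C*(65 + C))
M(41*y(-3, 3*5)) - I = -10*41*(-3 - 1*(-3)**2)*(65 + 41*(-3 - 1*(-3)**2)) - 1*23415 = -10*41*(-3 - 1*9)*(65 + 41*(-3 - 1*9)) - 23415 = -10*41*(-3 - 9)*(65 + 41*(-3 - 9)) - 23415 = -10*41*(-12)*(65 + 41*(-12)) - 23415 = -10*(-492)*(65 - 492) - 23415 = -10*(-492)*(-427) - 23415 = -2100840 - 23415 = -2124255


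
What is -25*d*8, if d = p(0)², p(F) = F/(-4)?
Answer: 0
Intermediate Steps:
p(F) = -F/4 (p(F) = F*(-¼) = -F/4)
d = 0 (d = (-¼*0)² = 0² = 0)
-25*d*8 = -25*0*8 = 0*8 = 0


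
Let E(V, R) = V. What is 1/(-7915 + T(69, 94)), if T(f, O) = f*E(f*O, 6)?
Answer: 1/439619 ≈ 2.2747e-6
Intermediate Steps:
T(f, O) = O*f**2 (T(f, O) = f*(f*O) = f*(O*f) = O*f**2)
1/(-7915 + T(69, 94)) = 1/(-7915 + 94*69**2) = 1/(-7915 + 94*4761) = 1/(-7915 + 447534) = 1/439619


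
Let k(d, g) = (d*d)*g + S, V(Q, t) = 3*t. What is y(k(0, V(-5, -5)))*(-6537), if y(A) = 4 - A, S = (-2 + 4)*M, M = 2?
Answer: 0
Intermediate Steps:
S = 4 (S = (-2 + 4)*2 = 2*2 = 4)
k(d, g) = 4 + g*d² (k(d, g) = (d*d)*g + 4 = d²*g + 4 = g*d² + 4 = 4 + g*d²)
y(k(0, V(-5, -5)))*(-6537) = (4 - (4 + (3*(-5))*0²))*(-6537) = (4 - (4 - 15*0))*(-6537) = (4 - (4 + 0))*(-6537) = (4 - 1*4)*(-6537) = (4 - 4)*(-6537) = 0*(-6537) = 0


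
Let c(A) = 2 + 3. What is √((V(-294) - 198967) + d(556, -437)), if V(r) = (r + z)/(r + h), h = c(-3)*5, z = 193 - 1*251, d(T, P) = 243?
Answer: 2*I*√3594943169/269 ≈ 445.78*I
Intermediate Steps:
c(A) = 5
z = -58 (z = 193 - 251 = -58)
h = 25 (h = 5*5 = 25)
V(r) = (-58 + r)/(25 + r) (V(r) = (r - 58)/(r + 25) = (-58 + r)/(25 + r))
√((V(-294) - 198967) + d(556, -437)) = √(((-58 - 294)/(25 - 294) - 198967) + 243) = √((-352/(-269) - 198967) + 243) = √((-1/269*(-352) - 198967) + 243) = √((352/269 - 198967) + 243) = √(-53521771/269 + 243) = √(-53456404/269) = 2*I*√3594943169/269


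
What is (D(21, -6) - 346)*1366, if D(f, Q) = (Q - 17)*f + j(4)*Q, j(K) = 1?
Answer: -1140610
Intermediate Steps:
D(f, Q) = Q + f*(-17 + Q) (D(f, Q) = (Q - 17)*f + 1*Q = (-17 + Q)*f + Q = f*(-17 + Q) + Q = Q + f*(-17 + Q))
(D(21, -6) - 346)*1366 = ((-6 - 17*21 - 6*21) - 346)*1366 = ((-6 - 357 - 126) - 346)*1366 = (-489 - 346)*1366 = -835*1366 = -1140610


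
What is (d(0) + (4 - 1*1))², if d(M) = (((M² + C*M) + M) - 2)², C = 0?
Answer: 49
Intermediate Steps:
d(M) = (-2 + M + M²)² (d(M) = (((M² + 0*M) + M) - 2)² = (((M² + 0) + M) - 2)² = ((M² + M) - 2)² = ((M + M²) - 2)² = (-2 + M + M²)²)
(d(0) + (4 - 1*1))² = ((-2 + 0 + 0²)² + (4 - 1*1))² = ((-2 + 0 + 0)² + (4 - 1))² = ((-2)² + 3)² = (4 + 3)² = 7² = 49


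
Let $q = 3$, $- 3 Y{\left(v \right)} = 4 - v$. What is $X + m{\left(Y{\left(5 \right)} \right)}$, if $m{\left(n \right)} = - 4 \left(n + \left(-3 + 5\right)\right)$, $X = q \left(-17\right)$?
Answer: $- \frac{181}{3} \approx -60.333$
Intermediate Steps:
$Y{\left(v \right)} = - \frac{4}{3} + \frac{v}{3}$ ($Y{\left(v \right)} = - \frac{4 - v}{3} = - \frac{4}{3} + \frac{v}{3}$)
$X = -51$ ($X = 3 \left(-17\right) = -51$)
$m{\left(n \right)} = -8 - 4 n$ ($m{\left(n \right)} = - 4 \left(n + 2\right) = - 4 \left(2 + n\right) = -8 - 4 n$)
$X + m{\left(Y{\left(5 \right)} \right)} = -51 - \left(8 + 4 \left(- \frac{4}{3} + \frac{1}{3} \cdot 5\right)\right) = -51 - \left(8 + 4 \left(- \frac{4}{3} + \frac{5}{3}\right)\right) = -51 - \frac{28}{3} = - \frac{181}{3}$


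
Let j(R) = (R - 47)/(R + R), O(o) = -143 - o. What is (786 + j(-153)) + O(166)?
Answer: 73081/153 ≈ 477.65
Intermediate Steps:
j(R) = (-47 + R)/(2*R) (j(R) = (-47 + R)/((2*R)) = (-47 + R)*(1/(2*R)) = (-47 + R)/(2*R))
(786 + j(-153)) + O(166) = (786 + (1/2)*(-47 - 153)/(-153)) + (-143 - 1*166) = (786 + (1/2)*(-1/153)*(-200)) + (-143 - 166) = (786 + 100/153) - 309 = 120358/153 - 309 = 73081/153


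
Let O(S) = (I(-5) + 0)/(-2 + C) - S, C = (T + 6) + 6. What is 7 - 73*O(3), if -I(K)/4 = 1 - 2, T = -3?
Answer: 1290/7 ≈ 184.29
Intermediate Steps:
C = 9 (C = (-3 + 6) + 6 = 3 + 6 = 9)
I(K) = 4 (I(K) = -4*(1 - 2) = -4*(-1) = 4)
O(S) = 4/7 - S (O(S) = (4 + 0)/(-2 + 9) - S = 4/7 - S)
7 - 73*O(3) = 7 - 73*(4/7 - 1*3) = 7 - 73*(4/7 - 3) = 7 - 73*(-17/7) = 7 + 1241/7 = 1290/7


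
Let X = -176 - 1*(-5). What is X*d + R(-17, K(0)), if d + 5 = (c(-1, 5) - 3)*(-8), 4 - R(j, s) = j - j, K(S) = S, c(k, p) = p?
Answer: 3595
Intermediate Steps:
X = -171 (X = -176 + 5 = -171)
R(j, s) = 4 (R(j, s) = 4 - (j - j) = 4 - 1*0 = 4 + 0 = 4)
d = -21 (d = -5 + (5 - 3)*(-8) = -5 + 2*(-8) = -5 - 16 = -21)
X*d + R(-17, K(0)) = -171*(-21) + 4 = 3591 + 4 = 3595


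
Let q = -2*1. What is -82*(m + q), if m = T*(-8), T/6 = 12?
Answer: 47396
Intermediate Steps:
T = 72 (T = 6*12 = 72)
q = -2
m = -576 (m = 72*(-8) = -576)
-82*(m + q) = -82*(-576 - 2) = -82*(-578) = 47396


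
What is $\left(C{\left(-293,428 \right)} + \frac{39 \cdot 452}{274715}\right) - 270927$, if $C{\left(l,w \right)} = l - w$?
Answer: $- \frac{74625762692}{274715} \approx -2.7165 \cdot 10^{5}$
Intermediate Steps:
$\left(C{\left(-293,428 \right)} + \frac{39 \cdot 452}{274715}\right) - 270927 = \left(\left(-293 - 428\right) + \frac{39 \cdot 452}{274715}\right) - 270927 = \left(\left(-293 - 428\right) + 17628 \cdot \frac{1}{274715}\right) - 270927 = \left(-721 + \frac{17628}{274715}\right) - 270927 = - \frac{198051887}{274715} - 270927 = - \frac{74625762692}{274715}$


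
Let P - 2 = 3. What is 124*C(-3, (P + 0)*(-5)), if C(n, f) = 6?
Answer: 744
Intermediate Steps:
P = 5 (P = 2 + 3 = 5)
124*C(-3, (P + 0)*(-5)) = 124*6 = 744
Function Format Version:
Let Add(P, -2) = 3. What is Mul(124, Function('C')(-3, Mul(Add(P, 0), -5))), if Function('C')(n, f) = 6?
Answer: 744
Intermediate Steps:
P = 5 (P = Add(2, 3) = 5)
Mul(124, Function('C')(-3, Mul(Add(P, 0), -5))) = Mul(124, 6) = 744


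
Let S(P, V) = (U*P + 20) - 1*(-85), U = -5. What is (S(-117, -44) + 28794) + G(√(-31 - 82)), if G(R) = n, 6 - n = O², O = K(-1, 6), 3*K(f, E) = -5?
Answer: 265385/9 ≈ 29487.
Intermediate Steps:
K(f, E) = -5/3 (K(f, E) = (⅓)*(-5) = -5/3)
O = -5/3 ≈ -1.6667
S(P, V) = 105 - 5*P (S(P, V) = (-5*P + 20) - 1*(-85) = (20 - 5*P) + 85 = 105 - 5*P)
n = 29/9 (n = 6 - (-5/3)² = 6 - 1*25/9 = 6 - 25/9 = 29/9 ≈ 3.2222)
G(R) = 29/9
(S(-117, -44) + 28794) + G(√(-31 - 82)) = ((105 - 5*(-117)) + 28794) + 29/9 = ((105 + 585) + 28794) + 29/9 = (690 + 28794) + 29/9 = 29484 + 29/9 = 265385/9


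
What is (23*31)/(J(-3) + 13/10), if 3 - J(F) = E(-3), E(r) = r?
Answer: 7130/73 ≈ 97.671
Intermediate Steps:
J(F) = 6 (J(F) = 3 - 1*(-3) = 3 + 3 = 6)
(23*31)/(J(-3) + 13/10) = (23*31)/(6 + 13/10) = 713/(6 + 13*(⅒)) = 713/(6 + 13/10) = 713/(73/10) = 713*(10/73) = 7130/73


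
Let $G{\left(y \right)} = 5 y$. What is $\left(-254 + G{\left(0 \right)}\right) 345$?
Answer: $-87630$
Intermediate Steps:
$\left(-254 + G{\left(0 \right)}\right) 345 = \left(-254 + 5 \cdot 0\right) 345 = \left(-254 + 0\right) 345 = \left(-254\right) 345 = -87630$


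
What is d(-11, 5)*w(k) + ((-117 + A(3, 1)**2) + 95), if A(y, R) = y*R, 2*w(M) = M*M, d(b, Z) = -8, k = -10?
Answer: -413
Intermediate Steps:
w(M) = M**2/2 (w(M) = (M*M)/2 = M**2/2)
A(y, R) = R*y
d(-11, 5)*w(k) + ((-117 + A(3, 1)**2) + 95) = -4*(-10)**2 + ((-117 + (1*3)**2) + 95) = -4*100 + ((-117 + 3**2) + 95) = -8*50 + ((-117 + 9) + 95) = -400 + (-108 + 95) = -400 - 13 = -413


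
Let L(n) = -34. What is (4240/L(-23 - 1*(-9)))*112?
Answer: -237440/17 ≈ -13967.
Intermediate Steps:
(4240/L(-23 - 1*(-9)))*112 = (4240/(-34))*112 = (4240*(-1/34))*112 = -2120/17*112 = -237440/17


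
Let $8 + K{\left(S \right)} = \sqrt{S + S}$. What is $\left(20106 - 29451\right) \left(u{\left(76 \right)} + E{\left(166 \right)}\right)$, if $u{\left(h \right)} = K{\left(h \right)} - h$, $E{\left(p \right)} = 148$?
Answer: $-598080 - 18690 \sqrt{38} \approx -7.1329 \cdot 10^{5}$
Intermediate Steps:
$K{\left(S \right)} = -8 + \sqrt{2} \sqrt{S}$ ($K{\left(S \right)} = -8 + \sqrt{S + S} = -8 + \sqrt{2 S} = -8 + \sqrt{2} \sqrt{S}$)
$u{\left(h \right)} = -8 - h + \sqrt{2} \sqrt{h}$ ($u{\left(h \right)} = \left(-8 + \sqrt{2} \sqrt{h}\right) - h = -8 - h + \sqrt{2} \sqrt{h}$)
$\left(20106 - 29451\right) \left(u{\left(76 \right)} + E{\left(166 \right)}\right) = \left(20106 - 29451\right) \left(\left(-8 - 76 + \sqrt{2} \sqrt{76}\right) + 148\right) = - 9345 \left(\left(-8 - 76 + \sqrt{2} \cdot 2 \sqrt{19}\right) + 148\right) = - 9345 \left(\left(-8 - 76 + 2 \sqrt{38}\right) + 148\right) = - 9345 \left(\left(-84 + 2 \sqrt{38}\right) + 148\right) = - 9345 \left(64 + 2 \sqrt{38}\right) = -598080 - 18690 \sqrt{38}$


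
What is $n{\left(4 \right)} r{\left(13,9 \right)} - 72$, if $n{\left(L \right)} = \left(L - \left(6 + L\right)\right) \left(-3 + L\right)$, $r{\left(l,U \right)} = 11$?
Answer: $-138$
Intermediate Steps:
$n{\left(L \right)} = 18 - 6 L$ ($n{\left(L \right)} = - 6 \left(-3 + L\right) = 18 - 6 L$)
$n{\left(4 \right)} r{\left(13,9 \right)} - 72 = \left(18 - 24\right) 11 - 72 = \left(-6\right) 11 - 72 = -66 - 72 = -138$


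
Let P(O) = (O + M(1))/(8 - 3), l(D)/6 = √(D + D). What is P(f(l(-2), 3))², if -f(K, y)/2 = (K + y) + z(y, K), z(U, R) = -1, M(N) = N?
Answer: -567/25 + 144*I/25 ≈ -22.68 + 5.76*I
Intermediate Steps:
l(D) = 6*√2*√D (l(D) = 6*√(D + D) = 6*√(2*D) = 6*(√2*√D) = 6*√2*√D)
f(K, y) = 2 - 2*K - 2*y (f(K, y) = -2*((K + y) - 1) = -2*(-1 + K + y) = 2 - 2*K - 2*y)
P(O) = ⅕ + O/5 (P(O) = (O + 1)/(8 - 3) = (1 + O)/5 = (1 + O)*(⅕) = ⅕ + O/5)
P(f(l(-2), 3))² = (⅕ + (2 - 12*√2*√(-2) - 2*3)/5)² = (⅕ + (2 - 12*√2*I*√2 - 6)/5)² = (⅕ + (2 - 24*I - 6)/5)² = (⅕ + (-4 - 24*I)/5)² = (⅕ + (-⅘ - 24*I/5))² = (-⅗ - 24*I/5)²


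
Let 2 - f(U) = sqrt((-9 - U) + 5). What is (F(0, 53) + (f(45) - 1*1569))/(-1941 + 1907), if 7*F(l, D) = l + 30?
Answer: 10939/238 + 7*I/34 ≈ 45.962 + 0.20588*I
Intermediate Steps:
f(U) = 2 - sqrt(-4 - U) (f(U) = 2 - sqrt((-9 - U) + 5) = 2 - sqrt(-4 - U))
F(l, D) = 30/7 + l/7 (F(l, D) = (l + 30)/7 = (30 + l)/7 = 30/7 + l/7)
(F(0, 53) + (f(45) - 1*1569))/(-1941 + 1907) = ((30/7 + (1/7)*0) + ((2 - sqrt(-4 - 1*45)) - 1*1569))/(-1941 + 1907) = ((30/7 + 0) + ((2 - sqrt(-4 - 45)) - 1569))/(-34) = (30/7 + ((2 - sqrt(-49)) - 1569))*(-1/34) = (30/7 + ((2 - 7*I) - 1569))*(-1/34) = (30/7 + (-1567 - 7*I))*(-1/34) = (-10939/7 - 7*I)*(-1/34) = 10939/238 + 7*I/34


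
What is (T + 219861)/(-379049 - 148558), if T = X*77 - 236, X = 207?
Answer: -235564/527607 ≈ -0.44648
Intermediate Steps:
T = 15703 (T = 207*77 - 236 = 15939 - 236 = 15703)
(T + 219861)/(-379049 - 148558) = (15703 + 219861)/(-379049 - 148558) = 235564/(-527607) = 235564*(-1/527607) = -235564/527607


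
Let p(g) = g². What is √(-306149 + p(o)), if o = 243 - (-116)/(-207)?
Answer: 2*I*√2649911069/207 ≈ 497.37*I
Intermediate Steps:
o = 50185/207 (o = 243 - (-116)*(-1)/207 = 243 - 1*116/207 = 243 - 116/207 = 50185/207 ≈ 242.44)
√(-306149 + p(o)) = √(-306149 + (50185/207)²) = √(-306149 + 2518534225/42849) = √(-10599644276/42849) = 2*I*√2649911069/207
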